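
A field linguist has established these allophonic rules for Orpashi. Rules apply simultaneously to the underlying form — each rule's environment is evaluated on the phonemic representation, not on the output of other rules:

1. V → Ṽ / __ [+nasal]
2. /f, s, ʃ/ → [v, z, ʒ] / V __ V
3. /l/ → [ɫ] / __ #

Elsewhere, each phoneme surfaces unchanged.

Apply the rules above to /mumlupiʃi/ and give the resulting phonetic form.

[mũmlupiʒi]

/m/ (word-initial) is unaffected → [m].
/u/ — between /m/ and /m/, before a nasal consonant — surfaces as [ũ] (rule 1).
/m/ (between /u/ and /l/): no rule targets it → [m].
/l/ (between /m/ and /u/) is in the target of rule 3 but the environment (word-finally) is not met → [l].
/u/ (between /l/ and /p/) fails the environment for rule 1, so it stays [u].
/p/ (between /u/ and /i/) is unaffected → [p].
/i/ — between /p/ and /ʃ/; rule 1 does not apply here → [i].
/ʃ/ meets the environment for rule 2 (between two vowels) → [ʒ].
/i/ (word-final): rule 1 targets it, but not before a nasal consonant → unchanged [i].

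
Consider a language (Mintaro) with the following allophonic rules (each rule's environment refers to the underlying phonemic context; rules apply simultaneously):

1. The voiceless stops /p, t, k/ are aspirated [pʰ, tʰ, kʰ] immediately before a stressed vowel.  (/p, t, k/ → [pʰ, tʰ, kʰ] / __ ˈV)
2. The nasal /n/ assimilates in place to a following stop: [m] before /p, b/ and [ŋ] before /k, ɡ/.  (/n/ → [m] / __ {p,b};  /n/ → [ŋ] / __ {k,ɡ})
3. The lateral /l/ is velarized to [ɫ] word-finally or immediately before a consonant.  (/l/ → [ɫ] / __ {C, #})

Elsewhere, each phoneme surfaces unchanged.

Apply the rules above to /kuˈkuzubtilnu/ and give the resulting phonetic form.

[kuˈkʰuzubtiɫnu]

/k/ (word-initial): rule 1 targets it, but not immediately before a stressed vowel → unchanged [k].
/u/ stays [u].
/k/ (between /u/ and /u/) occurs immediately before a stressed vowel → [kʰ] by rule 1.
/u/ (between /k/ and /z/): no rule targets it → [u].
/z/ stays [z].
/u/ stays [u].
/b/ stays [b].
/t/ (between /b/ and /i/) fails the environment for rule 1, so it stays [t].
/i/ (between /t/ and /l/) is unaffected → [i].
/l/ — between /i/ and /n/, word-finally or immediately before a consonant — surfaces as [ɫ] (rule 3).
/n/ (between /l/ and /u/) fails the environment for rule 2, so it stays [n].
/u/ stays [u].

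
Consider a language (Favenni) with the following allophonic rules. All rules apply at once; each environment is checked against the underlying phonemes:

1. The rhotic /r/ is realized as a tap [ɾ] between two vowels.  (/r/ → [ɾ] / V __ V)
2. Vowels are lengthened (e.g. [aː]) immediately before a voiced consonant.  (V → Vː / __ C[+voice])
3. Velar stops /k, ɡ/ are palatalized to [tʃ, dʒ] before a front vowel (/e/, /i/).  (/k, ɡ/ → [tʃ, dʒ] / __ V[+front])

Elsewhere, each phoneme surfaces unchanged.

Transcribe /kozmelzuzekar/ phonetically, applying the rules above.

[koːzmeːlzuːzekaːr]

/k/ (word-initial) is in the target of rule 3 but the environment (before a front vowel) is not met → [k].
/o/ (between /k/ and /z/): before a voiced consonant, so rule 2 applies → [oː].
/z/ stays [z].
/m/ (between /z/ and /e/) is unaffected → [m].
/e/ (between /m/ and /l/): before a voiced consonant, so rule 2 applies → [eː].
/l/ stays [l].
/z/ (between /l/ and /u/) is unaffected → [z].
Rule 2 applies to /u/ (between /z/ and /z/: before a voiced consonant) → [uː].
/z/ stays [z].
/e/ (between /z/ and /k/): rule 2 targets it, but not before a voiced consonant → unchanged [e].
/k/ (between /e/ and /a/) fails the environment for rule 3, so it stays [k].
/a/ meets the environment for rule 2 (before a voiced consonant) → [aː].
/r/ (word-final): rule 1 targets it, but not between two vowels → unchanged [r].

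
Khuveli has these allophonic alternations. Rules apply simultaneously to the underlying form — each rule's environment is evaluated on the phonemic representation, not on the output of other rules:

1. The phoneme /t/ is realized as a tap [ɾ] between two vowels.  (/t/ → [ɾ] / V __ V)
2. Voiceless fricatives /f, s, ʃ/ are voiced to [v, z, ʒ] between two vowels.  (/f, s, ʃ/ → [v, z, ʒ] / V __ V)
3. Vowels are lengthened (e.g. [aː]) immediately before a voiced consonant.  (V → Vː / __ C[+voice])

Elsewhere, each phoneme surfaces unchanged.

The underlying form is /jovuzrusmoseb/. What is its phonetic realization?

/j/ stays [j].
/o/ (between /j/ and /v/): before a voiced consonant, so rule 3 applies → [oː].
/v/ stays [v].
/u/ — between /v/ and /z/, before a voiced consonant — surfaces as [uː] (rule 3).
/z/ stays [z].
/r/ stays [r].
/u/ (between /r/ and /s/): rule 3 targets it, but not before a voiced consonant → unchanged [u].
/s/ (between /u/ and /m/) fails the environment for rule 2, so it stays [s].
/m/ (between /s/ and /o/) is unaffected → [m].
/o/ — between /m/ and /s/; rule 3 does not apply here → [o].
/s/ — between /o/ and /e/, between two vowels — surfaces as [z] (rule 2).
/e/ — between /s/ and /b/, before a voiced consonant — surfaces as [eː] (rule 3).
/b/ — not in any rule's target class → [b].

[joːvuːzrusmozeːb]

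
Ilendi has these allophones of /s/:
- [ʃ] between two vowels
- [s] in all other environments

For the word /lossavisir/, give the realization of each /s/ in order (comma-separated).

Occurrence 1 (position 3): no conditioning environment matches → elsewhere allophone [s].
Occurrence 2 (position 4): no conditioning environment matches → elsewhere allophone [s].
Occurrence 3 (position 8): between two vowels → [ʃ].

[s], [s], [ʃ]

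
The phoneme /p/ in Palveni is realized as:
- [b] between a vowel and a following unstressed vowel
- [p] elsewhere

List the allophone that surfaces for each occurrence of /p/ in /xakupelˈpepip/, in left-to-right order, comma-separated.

[b], [p], [b], [p]

Occurrence 1 (position 5): between a vowel and a following unstressed vowel → [b].
Occurrence 2 (position 8): no conditioning environment matches → elsewhere allophone [p].
Occurrence 3 (position 10): between a vowel and a following unstressed vowel → [b].
Occurrence 4 (position 12): no conditioning environment matches → elsewhere allophone [p].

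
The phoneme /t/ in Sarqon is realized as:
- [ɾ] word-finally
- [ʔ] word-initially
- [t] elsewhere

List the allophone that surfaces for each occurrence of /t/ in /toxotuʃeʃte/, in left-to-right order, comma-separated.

Occurrence 1 (position 1): word-initially → [ʔ].
Occurrence 2 (position 5): no conditioning environment matches → elsewhere allophone [t].
Occurrence 3 (position 10): no conditioning environment matches → elsewhere allophone [t].

[ʔ], [t], [t]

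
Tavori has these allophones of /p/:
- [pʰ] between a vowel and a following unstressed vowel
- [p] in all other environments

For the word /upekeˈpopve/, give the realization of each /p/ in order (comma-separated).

[pʰ], [p], [p]

Occurrence 1 (position 2): between a vowel and a following unstressed vowel → [pʰ].
Occurrence 2 (position 6): no conditioning environment matches → elsewhere allophone [p].
Occurrence 3 (position 8): no conditioning environment matches → elsewhere allophone [p].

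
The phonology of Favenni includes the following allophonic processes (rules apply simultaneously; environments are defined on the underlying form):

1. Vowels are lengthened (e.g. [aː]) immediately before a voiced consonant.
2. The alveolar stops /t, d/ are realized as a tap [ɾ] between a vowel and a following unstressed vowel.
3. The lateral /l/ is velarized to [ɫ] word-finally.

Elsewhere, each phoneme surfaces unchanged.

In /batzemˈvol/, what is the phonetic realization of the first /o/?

[oː]

/o/ (between /v/ and /l/) occurs before a voiced consonant → [oː] by rule 1.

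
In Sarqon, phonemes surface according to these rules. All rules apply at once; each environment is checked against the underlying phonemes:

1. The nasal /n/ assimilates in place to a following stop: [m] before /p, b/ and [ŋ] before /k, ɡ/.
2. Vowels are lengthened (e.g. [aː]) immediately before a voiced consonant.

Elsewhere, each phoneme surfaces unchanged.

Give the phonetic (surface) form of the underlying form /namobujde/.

[naːmoːbuːjde]

/n/ (word-initial) is in the target of rule 1 but the environment (before a labial or velar stop) is not met → [n].
Rule 2 applies to /a/ (between /n/ and /m/: before a voiced consonant) → [aː].
/m/ (between /a/ and /o/): no rule targets it → [m].
/o/ — between /m/ and /b/, before a voiced consonant — surfaces as [oː] (rule 2).
/b/ stays [b].
/u/ (between /b/ and /j/) occurs before a voiced consonant → [uː] by rule 2.
/j/ (between /u/ and /d/): no rule targets it → [j].
/d/ — not in any rule's target class → [d].
/e/ (word-final): rule 2 targets it, but not before a voiced consonant → unchanged [e].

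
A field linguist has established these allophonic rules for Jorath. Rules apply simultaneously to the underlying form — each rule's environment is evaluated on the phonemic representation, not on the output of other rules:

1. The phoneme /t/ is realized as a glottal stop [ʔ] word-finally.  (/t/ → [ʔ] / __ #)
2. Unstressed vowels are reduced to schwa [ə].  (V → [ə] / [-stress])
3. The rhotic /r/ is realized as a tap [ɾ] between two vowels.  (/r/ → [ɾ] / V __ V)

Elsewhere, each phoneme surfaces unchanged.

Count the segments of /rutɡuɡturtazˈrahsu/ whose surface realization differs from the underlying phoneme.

5

Segments that undergo a rule: /u/ → [ə] (rule 2); /u/ → [ə] (rule 2); /u/ → [ə] (rule 2); /a/ → [ə] (rule 2); /u/ → [ə] (rule 2).
All other segments surface unchanged.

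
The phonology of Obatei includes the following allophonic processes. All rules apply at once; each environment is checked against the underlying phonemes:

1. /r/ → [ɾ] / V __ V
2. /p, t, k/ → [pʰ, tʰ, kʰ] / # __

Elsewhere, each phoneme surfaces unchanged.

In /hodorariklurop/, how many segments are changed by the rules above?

Segments that undergo a rule: /r/ → [ɾ] (rule 1); /r/ → [ɾ] (rule 1); /r/ → [ɾ] (rule 1).
All other segments surface unchanged.

3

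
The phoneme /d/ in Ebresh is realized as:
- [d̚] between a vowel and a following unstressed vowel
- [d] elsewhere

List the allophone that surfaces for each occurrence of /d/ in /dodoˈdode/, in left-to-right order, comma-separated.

[d], [d̚], [d], [d̚]

Occurrence 1 (position 1): no conditioning environment matches → elsewhere allophone [d].
Occurrence 2 (position 3): between a vowel and a following unstressed vowel → [d̚].
Occurrence 3 (position 5): no conditioning environment matches → elsewhere allophone [d].
Occurrence 4 (position 7): between a vowel and a following unstressed vowel → [d̚].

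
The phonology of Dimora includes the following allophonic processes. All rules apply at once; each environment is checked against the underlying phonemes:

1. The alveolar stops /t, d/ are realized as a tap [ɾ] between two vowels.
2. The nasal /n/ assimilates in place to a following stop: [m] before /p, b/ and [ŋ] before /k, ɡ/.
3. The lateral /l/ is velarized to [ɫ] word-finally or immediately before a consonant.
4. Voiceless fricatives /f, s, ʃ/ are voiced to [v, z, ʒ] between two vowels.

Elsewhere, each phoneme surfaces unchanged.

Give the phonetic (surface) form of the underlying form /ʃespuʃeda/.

[ʃespuʒeɾa]

/ʃ/ — word-initial; rule 4 does not apply here → [ʃ].
/e/ stays [e].
/s/ (between /e/ and /p/) fails the environment for rule 4, so it stays [s].
/p/ — not in any rule's target class → [p].
/u/ stays [u].
/ʃ/ (between /u/ and /e/): between two vowels, so rule 4 applies → [ʒ].
/e/ (between /ʃ/ and /d/) is unaffected → [e].
/d/ meets the environment for rule 1 (between two vowels) → [ɾ].
/a/ (word-final): no rule targets it → [a].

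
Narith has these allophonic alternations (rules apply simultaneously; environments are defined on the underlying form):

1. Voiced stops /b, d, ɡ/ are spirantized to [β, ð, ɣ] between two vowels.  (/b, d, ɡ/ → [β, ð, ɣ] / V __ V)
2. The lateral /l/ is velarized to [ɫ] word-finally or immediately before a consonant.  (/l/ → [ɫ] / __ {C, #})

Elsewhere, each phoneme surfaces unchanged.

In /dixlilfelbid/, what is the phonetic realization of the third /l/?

[ɫ]

Rule 2 applies to /l/ (between /e/ and /b/: word-finally or immediately before a consonant) → [ɫ].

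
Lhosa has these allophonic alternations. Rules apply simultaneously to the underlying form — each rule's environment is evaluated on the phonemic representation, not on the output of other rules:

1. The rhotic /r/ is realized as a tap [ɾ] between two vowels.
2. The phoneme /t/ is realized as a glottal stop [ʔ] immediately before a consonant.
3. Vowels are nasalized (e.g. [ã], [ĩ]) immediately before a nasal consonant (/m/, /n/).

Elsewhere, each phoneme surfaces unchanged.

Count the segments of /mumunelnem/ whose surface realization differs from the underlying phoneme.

3

Segments that undergo a rule: /u/ → [ũ] (rule 3); /u/ → [ũ] (rule 3); /e/ → [ẽ] (rule 3).
All other segments surface unchanged.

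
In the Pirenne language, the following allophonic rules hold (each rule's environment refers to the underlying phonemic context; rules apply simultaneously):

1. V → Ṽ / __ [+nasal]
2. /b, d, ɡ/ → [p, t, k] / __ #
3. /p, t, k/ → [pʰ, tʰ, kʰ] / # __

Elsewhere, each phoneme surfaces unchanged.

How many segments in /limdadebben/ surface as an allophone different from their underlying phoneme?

Segments that undergo a rule: /i/ → [ĩ] (rule 1); /e/ → [ẽ] (rule 1).
All other segments surface unchanged.

2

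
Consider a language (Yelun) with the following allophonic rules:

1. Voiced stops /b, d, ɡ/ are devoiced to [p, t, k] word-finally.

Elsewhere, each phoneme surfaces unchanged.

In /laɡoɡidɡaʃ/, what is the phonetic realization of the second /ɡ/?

[ɡ]

/ɡ/ (between /o/ and /i/): rule 1 targets it, but not word-finally → unchanged [ɡ].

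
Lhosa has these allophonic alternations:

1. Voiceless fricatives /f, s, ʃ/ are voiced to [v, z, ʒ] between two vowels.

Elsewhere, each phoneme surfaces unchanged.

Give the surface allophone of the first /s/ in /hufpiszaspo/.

/s/ (between /i/ and /z/) fails the environment for rule 1, so it stays [s].

[s]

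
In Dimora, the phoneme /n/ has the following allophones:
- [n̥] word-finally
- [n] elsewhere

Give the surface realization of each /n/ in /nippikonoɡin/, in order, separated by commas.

[n], [n], [n̥]

Occurrence 1 (position 1): no conditioning environment matches → elsewhere allophone [n].
Occurrence 2 (position 8): no conditioning environment matches → elsewhere allophone [n].
Occurrence 3 (position 12): word-finally → [n̥].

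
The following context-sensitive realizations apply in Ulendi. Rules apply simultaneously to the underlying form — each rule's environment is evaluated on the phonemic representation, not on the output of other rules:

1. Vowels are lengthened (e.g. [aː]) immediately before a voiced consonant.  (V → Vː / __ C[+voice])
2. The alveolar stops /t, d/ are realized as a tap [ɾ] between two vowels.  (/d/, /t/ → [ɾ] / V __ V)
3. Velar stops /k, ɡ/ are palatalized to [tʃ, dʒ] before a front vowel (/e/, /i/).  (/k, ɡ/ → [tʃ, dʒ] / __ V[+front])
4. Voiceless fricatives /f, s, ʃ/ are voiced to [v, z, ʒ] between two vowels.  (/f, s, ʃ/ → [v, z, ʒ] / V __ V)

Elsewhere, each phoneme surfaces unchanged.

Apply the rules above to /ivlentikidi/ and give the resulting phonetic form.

[iːvleːntitʃiːɾi]

/i/ — word-initial, before a voiced consonant — surfaces as [iː] (rule 1).
/v/ (between /i/ and /l/) is unaffected → [v].
/l/ (between /v/ and /e/) is unaffected → [l].
/e/ (between /l/ and /n/) occurs before a voiced consonant → [eː] by rule 1.
/n/ (between /e/ and /t/): no rule targets it → [n].
/t/ (between /n/ and /i/) fails the environment for rule 2, so it stays [t].
/i/ (between /t/ and /k/) is in the target of rule 1 but the environment (before a voiced consonant) is not met → [i].
/k/ — between /i/ and /i/, before a front vowel — surfaces as [tʃ] (rule 3).
Rule 1 applies to /i/ (between /k/ and /d/: before a voiced consonant) → [iː].
/d/ (between /i/ and /i/): between two vowels, so rule 2 applies → [ɾ].
/i/ (word-final): rule 1 targets it, but not before a voiced consonant → unchanged [i].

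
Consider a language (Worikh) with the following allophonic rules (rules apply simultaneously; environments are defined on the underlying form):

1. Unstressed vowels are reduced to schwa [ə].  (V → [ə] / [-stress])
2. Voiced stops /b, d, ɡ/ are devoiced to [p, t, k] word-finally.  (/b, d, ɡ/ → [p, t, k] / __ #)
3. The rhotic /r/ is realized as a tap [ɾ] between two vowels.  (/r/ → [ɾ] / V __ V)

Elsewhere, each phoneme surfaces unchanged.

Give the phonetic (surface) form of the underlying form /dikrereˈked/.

[dəkrəɾəˈket]

/d/ (word-initial) is in the target of rule 2 but the environment (word-finally) is not met → [d].
/i/ — between /d/ and /k/, in an unstressed syllable — surfaces as [ə] (rule 1).
/k/ — not in any rule's target class → [k].
/r/ — between /k/ and /e/; rule 3 does not apply here → [r].
Rule 1 applies to /e/ (between /r/ and /r/: in an unstressed syllable) → [ə].
/r/ meets the environment for rule 3 (between two vowels) → [ɾ].
/e/ (between /r/ and /k/) occurs in an unstressed syllable → [ə] by rule 1.
/k/ — not in any rule's target class → [k].
/e/ (between /k/ and /d/): rule 1 targets it, but not in an unstressed syllable → unchanged [e].
/d/ meets the environment for rule 2 (word-finally) → [t].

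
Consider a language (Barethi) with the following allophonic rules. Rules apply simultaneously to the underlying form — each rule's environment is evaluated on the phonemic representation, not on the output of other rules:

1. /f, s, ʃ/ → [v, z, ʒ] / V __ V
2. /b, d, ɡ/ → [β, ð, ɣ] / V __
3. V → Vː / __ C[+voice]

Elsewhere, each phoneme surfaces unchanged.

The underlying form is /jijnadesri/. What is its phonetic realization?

[jiːjnaːðesri]

/i/ — between /j/ and /j/, before a voiced consonant — surfaces as [iː] (rule 3).
/a/ (between /n/ and /d/) occurs before a voiced consonant → [aː] by rule 3.
/d/ meets the environment for rule 2 (immediately after a vowel) → [ð].
/e/ (between /d/ and /s/): rule 3 targets it, but not before a voiced consonant → unchanged [e].
/s/ (between /e/ and /r/): rule 1 targets it, but not between two vowels → unchanged [s].
/i/ (word-final): rule 3 targets it, but not before a voiced consonant → unchanged [i].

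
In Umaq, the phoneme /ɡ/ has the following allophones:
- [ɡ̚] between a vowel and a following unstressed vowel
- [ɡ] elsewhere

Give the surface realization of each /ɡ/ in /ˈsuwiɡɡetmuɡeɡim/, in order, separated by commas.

[ɡ], [ɡ], [ɡ̚], [ɡ̚]

Occurrence 1 (position 5): no conditioning environment matches → elsewhere allophone [ɡ].
Occurrence 2 (position 6): no conditioning environment matches → elsewhere allophone [ɡ].
Occurrence 3 (position 11): between a vowel and a following unstressed vowel → [ɡ̚].
Occurrence 4 (position 13): between a vowel and a following unstressed vowel → [ɡ̚].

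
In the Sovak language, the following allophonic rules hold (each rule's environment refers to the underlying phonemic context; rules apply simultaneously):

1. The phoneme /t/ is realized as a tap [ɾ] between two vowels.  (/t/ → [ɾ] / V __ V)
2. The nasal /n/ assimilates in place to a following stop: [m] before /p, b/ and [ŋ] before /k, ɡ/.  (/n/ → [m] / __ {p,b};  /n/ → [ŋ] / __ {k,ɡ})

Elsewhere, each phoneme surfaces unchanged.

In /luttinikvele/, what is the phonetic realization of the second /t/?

[t]

/t/ (between /t/ and /i/): rule 1 targets it, but not between two vowels → unchanged [t].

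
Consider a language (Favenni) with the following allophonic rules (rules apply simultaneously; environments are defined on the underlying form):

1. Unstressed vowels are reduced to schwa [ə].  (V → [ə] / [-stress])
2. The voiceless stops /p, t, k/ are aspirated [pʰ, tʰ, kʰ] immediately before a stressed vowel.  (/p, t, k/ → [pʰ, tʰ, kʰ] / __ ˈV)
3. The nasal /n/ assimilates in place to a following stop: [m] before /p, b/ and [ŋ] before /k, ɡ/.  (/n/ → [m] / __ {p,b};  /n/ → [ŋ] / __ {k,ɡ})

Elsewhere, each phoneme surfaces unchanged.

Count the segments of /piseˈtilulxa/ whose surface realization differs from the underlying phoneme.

5

Segments that undergo a rule: /i/ → [ə] (rule 1); /e/ → [ə] (rule 1); /t/ → [tʰ] (rule 2); /u/ → [ə] (rule 1); /a/ → [ə] (rule 1).
All other segments surface unchanged.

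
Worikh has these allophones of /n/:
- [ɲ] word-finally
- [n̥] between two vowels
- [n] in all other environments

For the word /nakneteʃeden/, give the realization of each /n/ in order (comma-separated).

[n], [n], [ɲ]

Occurrence 1 (position 1): no conditioning environment matches → elsewhere allophone [n].
Occurrence 2 (position 4): no conditioning environment matches → elsewhere allophone [n].
Occurrence 3 (position 12): word-finally → [ɲ].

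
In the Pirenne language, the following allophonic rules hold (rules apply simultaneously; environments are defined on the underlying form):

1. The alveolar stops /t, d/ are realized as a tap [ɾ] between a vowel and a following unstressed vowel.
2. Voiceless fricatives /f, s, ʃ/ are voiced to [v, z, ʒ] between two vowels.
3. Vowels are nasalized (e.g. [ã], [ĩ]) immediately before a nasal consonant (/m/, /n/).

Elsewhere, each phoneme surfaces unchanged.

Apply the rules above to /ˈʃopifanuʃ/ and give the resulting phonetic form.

/ʃ/ (word-initial) is in the target of rule 2 but the environment (between two vowels) is not met → [ʃ].
/o/ (between /ʃ/ and /p/) is in the target of rule 3 but the environment (before a nasal consonant) is not met → [o].
/p/ stays [p].
/i/ (between /p/ and /f/) fails the environment for rule 3, so it stays [i].
/f/ — between /i/ and /a/, between two vowels — surfaces as [v] (rule 2).
/a/ (between /f/ and /n/) occurs before a nasal consonant → [ã] by rule 3.
/n/ (between /a/ and /u/): no rule targets it → [n].
/u/ — between /n/ and /ʃ/; rule 3 does not apply here → [u].
/ʃ/ (word-final) is in the target of rule 2 but the environment (between two vowels) is not met → [ʃ].

[ˈʃopivãnuʃ]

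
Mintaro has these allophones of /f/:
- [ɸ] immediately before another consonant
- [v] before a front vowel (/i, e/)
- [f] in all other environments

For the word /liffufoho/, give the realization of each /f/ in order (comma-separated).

Occurrence 1 (position 3): immediately before another consonant → [ɸ].
Occurrence 2 (position 4): no conditioning environment matches → elsewhere allophone [f].
Occurrence 3 (position 6): no conditioning environment matches → elsewhere allophone [f].

[ɸ], [f], [f]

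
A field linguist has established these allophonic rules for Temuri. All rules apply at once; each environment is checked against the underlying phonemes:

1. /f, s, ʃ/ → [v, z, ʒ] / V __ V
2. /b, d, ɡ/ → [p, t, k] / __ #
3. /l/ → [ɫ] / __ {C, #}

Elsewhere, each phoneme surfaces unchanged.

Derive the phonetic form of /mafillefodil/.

[maviɫlevodiɫ]

/m/ (word-initial): no rule targets it → [m].
/a/ (between /m/ and /f/): no rule targets it → [a].
/f/ (between /a/ and /i/): between two vowels, so rule 1 applies → [v].
/i/ (between /f/ and /l/): no rule targets it → [i].
/l/ meets the environment for rule 3 (word-finally or immediately before a consonant) → [ɫ].
/l/ (between /l/ and /e/): rule 3 targets it, but not word-finally or immediately before a consonant → unchanged [l].
/e/ — not in any rule's target class → [e].
/f/ — between /e/ and /o/, between two vowels — surfaces as [v] (rule 1).
/o/ (between /f/ and /d/) is unaffected → [o].
/d/ (between /o/ and /i/): rule 2 targets it, but not word-finally → unchanged [d].
/i/ stays [i].
/l/ meets the environment for rule 3 (word-finally or immediately before a consonant) → [ɫ].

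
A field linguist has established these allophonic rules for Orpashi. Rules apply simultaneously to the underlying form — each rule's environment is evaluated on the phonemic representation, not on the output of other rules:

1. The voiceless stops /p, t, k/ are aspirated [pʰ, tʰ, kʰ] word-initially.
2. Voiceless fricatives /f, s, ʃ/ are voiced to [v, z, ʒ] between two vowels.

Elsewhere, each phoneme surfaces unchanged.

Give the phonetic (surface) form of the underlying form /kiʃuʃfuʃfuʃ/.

[kʰiʒuʃfuʃfuʃ]

/k/ — word-initial, word-initially — surfaces as [kʰ] (rule 1).
/ʃ/ (between /i/ and /u/): between two vowels, so rule 2 applies → [ʒ].
/ʃ/ (between /u/ and /f/): rule 2 targets it, but not between two vowels → unchanged [ʃ].
/f/ (between /ʃ/ and /u/) is in the target of rule 2 but the environment (between two vowels) is not met → [f].
/ʃ/ (between /u/ and /f/) fails the environment for rule 2, so it stays [ʃ].
/f/ (between /ʃ/ and /u/) fails the environment for rule 2, so it stays [f].
/ʃ/ (word-final) fails the environment for rule 2, so it stays [ʃ].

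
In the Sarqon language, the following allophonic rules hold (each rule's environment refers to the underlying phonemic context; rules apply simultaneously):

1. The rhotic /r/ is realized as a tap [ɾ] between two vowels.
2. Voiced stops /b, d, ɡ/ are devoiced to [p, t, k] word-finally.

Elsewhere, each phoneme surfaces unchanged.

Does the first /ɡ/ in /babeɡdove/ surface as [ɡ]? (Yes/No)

/ɡ/ (between /e/ and /d/) fails the environment for rule 2, so it stays [ɡ].
The actual realization is [ɡ], which matches [ɡ].

Yes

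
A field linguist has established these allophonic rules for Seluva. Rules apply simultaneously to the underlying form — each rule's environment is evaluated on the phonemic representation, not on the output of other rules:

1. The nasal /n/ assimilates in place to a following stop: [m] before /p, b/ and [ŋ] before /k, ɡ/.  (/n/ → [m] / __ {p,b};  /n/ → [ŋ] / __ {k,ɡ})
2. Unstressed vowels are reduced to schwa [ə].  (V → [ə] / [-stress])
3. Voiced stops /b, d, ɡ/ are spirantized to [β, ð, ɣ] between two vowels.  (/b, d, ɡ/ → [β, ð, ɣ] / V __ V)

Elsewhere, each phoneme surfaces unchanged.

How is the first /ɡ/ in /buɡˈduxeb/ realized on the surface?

[ɡ]

/ɡ/ (between /u/ and /d/) is in the target of rule 3 but the environment (between two vowels) is not met → [ɡ].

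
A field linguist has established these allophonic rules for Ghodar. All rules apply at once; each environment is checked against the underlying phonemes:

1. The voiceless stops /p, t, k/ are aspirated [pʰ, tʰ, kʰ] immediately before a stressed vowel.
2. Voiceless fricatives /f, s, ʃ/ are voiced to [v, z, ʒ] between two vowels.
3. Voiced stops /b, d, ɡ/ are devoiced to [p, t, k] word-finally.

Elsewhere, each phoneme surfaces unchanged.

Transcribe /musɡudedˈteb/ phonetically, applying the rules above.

/m/ (word-initial) is unaffected → [m].
/u/ — not in any rule's target class → [u].
/s/ (between /u/ and /ɡ/): rule 2 targets it, but not between two vowels → unchanged [s].
/ɡ/ (between /s/ and /u/) fails the environment for rule 3, so it stays [ɡ].
/u/ stays [u].
/d/ — between /u/ and /e/; rule 3 does not apply here → [d].
/e/ — not in any rule's target class → [e].
/d/ (between /e/ and /t/) fails the environment for rule 3, so it stays [d].
Rule 1 applies to /t/ (between /d/ and /e/: immediately before a stressed vowel) → [tʰ].
/e/ — not in any rule's target class → [e].
/b/ (word-final): word-finally, so rule 3 applies → [p].

[musɡudedˈtʰep]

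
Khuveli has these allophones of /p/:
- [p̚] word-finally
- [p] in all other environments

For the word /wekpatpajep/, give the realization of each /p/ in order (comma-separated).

[p], [p], [p̚]

Occurrence 1 (position 4): no conditioning environment matches → elsewhere allophone [p].
Occurrence 2 (position 7): no conditioning environment matches → elsewhere allophone [p].
Occurrence 3 (position 11): word-finally → [p̚].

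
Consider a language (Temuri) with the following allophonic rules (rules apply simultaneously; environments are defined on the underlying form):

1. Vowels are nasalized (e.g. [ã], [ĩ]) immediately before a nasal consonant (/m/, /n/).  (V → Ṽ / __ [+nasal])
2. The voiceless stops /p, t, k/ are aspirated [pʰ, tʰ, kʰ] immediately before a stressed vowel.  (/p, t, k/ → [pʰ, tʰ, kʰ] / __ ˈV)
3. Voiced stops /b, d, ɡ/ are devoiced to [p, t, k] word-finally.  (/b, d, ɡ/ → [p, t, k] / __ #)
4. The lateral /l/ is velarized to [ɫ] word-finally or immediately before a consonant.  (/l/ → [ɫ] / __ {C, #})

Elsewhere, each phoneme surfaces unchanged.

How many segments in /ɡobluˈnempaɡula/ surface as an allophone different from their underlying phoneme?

2

Segments that undergo a rule: /u/ → [ũ] (rule 1); /e/ → [ẽ] (rule 1).
All other segments surface unchanged.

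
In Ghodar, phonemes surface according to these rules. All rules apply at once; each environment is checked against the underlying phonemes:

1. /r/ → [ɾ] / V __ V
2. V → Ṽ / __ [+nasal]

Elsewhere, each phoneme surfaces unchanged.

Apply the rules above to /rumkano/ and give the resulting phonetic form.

[rũmkãno]

/r/ — word-initial; rule 1 does not apply here → [r].
/u/ (between /r/ and /m/): before a nasal consonant, so rule 2 applies → [ũ].
/m/ (between /u/ and /k/): no rule targets it → [m].
/k/ stays [k].
Rule 2 applies to /a/ (between /k/ and /n/: before a nasal consonant) → [ã].
/n/ stays [n].
/o/ (word-final) is in the target of rule 2 but the environment (before a nasal consonant) is not met → [o].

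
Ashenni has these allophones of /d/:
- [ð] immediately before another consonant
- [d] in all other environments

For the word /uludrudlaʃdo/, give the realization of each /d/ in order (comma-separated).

[ð], [ð], [d]

Occurrence 1 (position 4): immediately before another consonant → [ð].
Occurrence 2 (position 7): immediately before another consonant → [ð].
Occurrence 3 (position 11): no conditioning environment matches → elsewhere allophone [d].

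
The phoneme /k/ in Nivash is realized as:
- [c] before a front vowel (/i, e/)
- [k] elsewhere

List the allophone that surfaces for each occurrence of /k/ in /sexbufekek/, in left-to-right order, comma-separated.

[c], [k]

Occurrence 1 (position 8): before a front vowel → [c].
Occurrence 2 (position 10): no conditioning environment matches → elsewhere allophone [k].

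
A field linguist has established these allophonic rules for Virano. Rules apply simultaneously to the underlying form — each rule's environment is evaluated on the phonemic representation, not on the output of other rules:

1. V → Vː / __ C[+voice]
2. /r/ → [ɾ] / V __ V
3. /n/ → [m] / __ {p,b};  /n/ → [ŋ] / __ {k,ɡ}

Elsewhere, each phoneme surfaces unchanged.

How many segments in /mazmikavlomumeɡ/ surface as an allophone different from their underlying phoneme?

Segments that undergo a rule: /a/ → [aː] (rule 1); /a/ → [aː] (rule 1); /o/ → [oː] (rule 1); /u/ → [uː] (rule 1); /e/ → [eː] (rule 1).
All other segments surface unchanged.

5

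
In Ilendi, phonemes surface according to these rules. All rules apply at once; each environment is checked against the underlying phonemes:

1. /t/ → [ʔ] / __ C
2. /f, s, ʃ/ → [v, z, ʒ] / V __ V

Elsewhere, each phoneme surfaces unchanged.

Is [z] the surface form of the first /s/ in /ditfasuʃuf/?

Yes

/s/ (between /a/ and /u/): between two vowels, so rule 2 applies → [z].
The actual realization is [z], which matches [z].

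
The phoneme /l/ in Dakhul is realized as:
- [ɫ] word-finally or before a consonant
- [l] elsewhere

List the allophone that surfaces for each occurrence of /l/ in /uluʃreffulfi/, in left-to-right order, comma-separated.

[l], [ɫ]

Occurrence 1 (position 2): no conditioning environment matches → elsewhere allophone [l].
Occurrence 2 (position 10): word-finally or before a consonant → [ɫ].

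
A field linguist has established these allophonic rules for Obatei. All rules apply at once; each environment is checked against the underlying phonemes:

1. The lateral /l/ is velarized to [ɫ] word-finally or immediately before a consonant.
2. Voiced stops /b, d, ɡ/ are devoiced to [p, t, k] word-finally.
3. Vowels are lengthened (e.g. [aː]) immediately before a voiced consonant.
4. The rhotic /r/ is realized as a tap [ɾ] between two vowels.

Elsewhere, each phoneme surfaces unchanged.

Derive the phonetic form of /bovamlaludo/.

[boːvaːmlaːluːdo]

/b/ (word-initial) is in the target of rule 2 but the environment (word-finally) is not met → [b].
/o/ — between /b/ and /v/, before a voiced consonant — surfaces as [oː] (rule 3).
/a/ — between /v/ and /m/, before a voiced consonant — surfaces as [aː] (rule 3).
/l/ — between /m/ and /a/; rule 1 does not apply here → [l].
/a/ meets the environment for rule 3 (before a voiced consonant) → [aː].
/l/ (between /a/ and /u/) fails the environment for rule 1, so it stays [l].
/u/ — between /l/ and /d/, before a voiced consonant — surfaces as [uː] (rule 3).
/d/ — between /u/ and /o/; rule 2 does not apply here → [d].
/o/ — word-final; rule 3 does not apply here → [o].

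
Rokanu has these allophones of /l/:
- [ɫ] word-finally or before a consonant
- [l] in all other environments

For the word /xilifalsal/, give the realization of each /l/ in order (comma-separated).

Occurrence 1 (position 3): no conditioning environment matches → elsewhere allophone [l].
Occurrence 2 (position 7): word-finally or before a consonant → [ɫ].
Occurrence 3 (position 10): word-finally or before a consonant → [ɫ].

[l], [ɫ], [ɫ]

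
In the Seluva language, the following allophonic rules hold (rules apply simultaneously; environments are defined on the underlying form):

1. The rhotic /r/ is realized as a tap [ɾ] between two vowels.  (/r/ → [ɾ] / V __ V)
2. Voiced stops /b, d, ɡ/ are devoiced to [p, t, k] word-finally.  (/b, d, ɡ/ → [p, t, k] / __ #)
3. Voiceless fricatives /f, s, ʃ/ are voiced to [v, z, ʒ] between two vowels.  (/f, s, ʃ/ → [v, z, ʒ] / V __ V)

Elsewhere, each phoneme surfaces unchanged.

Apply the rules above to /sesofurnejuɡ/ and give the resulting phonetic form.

[sezovurnejuk]

/s/ (word-initial) is in the target of rule 3 but the environment (between two vowels) is not met → [s].
/e/ (between /s/ and /s/): no rule targets it → [e].
Rule 3 applies to /s/ (between /e/ and /o/: between two vowels) → [z].
/o/ stays [o].
Rule 3 applies to /f/ (between /o/ and /u/: between two vowels) → [v].
/u/ (between /f/ and /r/) is unaffected → [u].
/r/ (between /u/ and /n/) fails the environment for rule 1, so it stays [r].
/n/ stays [n].
/e/ — not in any rule's target class → [e].
/j/ (between /e/ and /u/) is unaffected → [j].
/u/ (between /j/ and /ɡ/) is unaffected → [u].
/ɡ/ meets the environment for rule 2 (word-finally) → [k].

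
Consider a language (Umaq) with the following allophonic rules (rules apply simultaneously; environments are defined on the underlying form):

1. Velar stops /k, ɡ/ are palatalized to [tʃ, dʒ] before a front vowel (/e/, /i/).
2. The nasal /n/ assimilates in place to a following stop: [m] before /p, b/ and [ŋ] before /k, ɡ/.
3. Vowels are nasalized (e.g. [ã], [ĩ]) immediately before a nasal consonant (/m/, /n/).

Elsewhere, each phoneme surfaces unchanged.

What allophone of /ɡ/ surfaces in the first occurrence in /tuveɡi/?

Rule 1 applies to /ɡ/ (between /e/ and /i/: before a front vowel) → [dʒ].

[dʒ]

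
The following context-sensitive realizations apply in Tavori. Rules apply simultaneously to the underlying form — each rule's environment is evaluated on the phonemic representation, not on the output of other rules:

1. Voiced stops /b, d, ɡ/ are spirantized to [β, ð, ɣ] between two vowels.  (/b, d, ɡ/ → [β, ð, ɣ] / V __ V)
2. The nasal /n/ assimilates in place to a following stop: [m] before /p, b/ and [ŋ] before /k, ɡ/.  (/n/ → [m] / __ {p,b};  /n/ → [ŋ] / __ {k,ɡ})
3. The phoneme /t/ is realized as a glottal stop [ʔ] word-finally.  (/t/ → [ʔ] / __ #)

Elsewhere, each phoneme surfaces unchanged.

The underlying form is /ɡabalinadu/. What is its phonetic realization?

/ɡ/ — word-initial; rule 1 does not apply here → [ɡ].
/a/ — not in any rule's target class → [a].
/b/ meets the environment for rule 1 (between two vowels) → [β].
/a/ (between /b/ and /l/): no rule targets it → [a].
/l/ — not in any rule's target class → [l].
/i/ stays [i].
/n/ (between /i/ and /a/): rule 2 targets it, but not before a labial or velar stop → unchanged [n].
/a/ (between /n/ and /d/): no rule targets it → [a].
/d/ (between /a/ and /u/) occurs between two vowels → [ð] by rule 1.
/u/ (word-final) is unaffected → [u].

[ɡaβalinaðu]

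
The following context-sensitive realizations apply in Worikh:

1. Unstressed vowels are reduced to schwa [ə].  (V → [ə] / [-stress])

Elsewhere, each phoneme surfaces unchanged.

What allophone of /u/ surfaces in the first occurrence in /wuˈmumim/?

[ə]

/u/ (between /w/ and /m/): in an unstressed syllable, so rule 1 applies → [ə].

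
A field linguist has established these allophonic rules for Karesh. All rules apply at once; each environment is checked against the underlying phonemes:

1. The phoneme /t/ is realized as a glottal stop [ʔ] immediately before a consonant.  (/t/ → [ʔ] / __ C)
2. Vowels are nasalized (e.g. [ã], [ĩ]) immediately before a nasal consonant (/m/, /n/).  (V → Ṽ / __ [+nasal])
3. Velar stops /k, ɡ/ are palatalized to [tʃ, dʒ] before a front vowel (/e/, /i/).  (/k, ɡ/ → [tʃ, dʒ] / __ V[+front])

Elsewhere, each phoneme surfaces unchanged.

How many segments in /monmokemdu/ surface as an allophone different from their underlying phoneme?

Segments that undergo a rule: /o/ → [õ] (rule 2); /k/ → [tʃ] (rule 3); /e/ → [ẽ] (rule 2).
All other segments surface unchanged.

3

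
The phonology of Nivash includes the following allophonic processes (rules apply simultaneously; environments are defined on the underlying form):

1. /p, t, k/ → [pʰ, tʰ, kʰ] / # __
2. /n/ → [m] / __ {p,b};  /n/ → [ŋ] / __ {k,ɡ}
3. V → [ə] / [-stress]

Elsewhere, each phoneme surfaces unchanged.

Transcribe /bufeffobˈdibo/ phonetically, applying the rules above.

/b/ stays [b].
Rule 3 applies to /u/ (between /b/ and /f/: in an unstressed syllable) → [ə].
/f/ stays [f].
Rule 3 applies to /e/ (between /f/ and /f/: in an unstressed syllable) → [ə].
/f/ — not in any rule's target class → [f].
/f/ (between /f/ and /o/) is unaffected → [f].
/o/ meets the environment for rule 3 (in an unstressed syllable) → [ə].
/b/ — not in any rule's target class → [b].
/d/ (between /b/ and /i/) is unaffected → [d].
/i/ — between /d/ and /b/; rule 3 does not apply here → [i].
/b/ — not in any rule's target class → [b].
/o/ (word-final): in an unstressed syllable, so rule 3 applies → [ə].

[bəfəffəbˈdibə]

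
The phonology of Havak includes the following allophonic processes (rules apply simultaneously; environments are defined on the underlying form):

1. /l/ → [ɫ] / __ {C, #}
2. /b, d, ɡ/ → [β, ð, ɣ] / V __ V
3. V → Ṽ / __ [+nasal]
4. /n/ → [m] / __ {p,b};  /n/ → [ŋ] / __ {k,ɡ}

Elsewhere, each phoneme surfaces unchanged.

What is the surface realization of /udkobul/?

/u/ — word-initial; rule 3 does not apply here → [u].
/d/ (between /u/ and /k/) is in the target of rule 2 but the environment (between two vowels) is not met → [d].
/o/ — between /k/ and /b/; rule 3 does not apply here → [o].
Rule 2 applies to /b/ (between /o/ and /u/: between two vowels) → [β].
/u/ — between /b/ and /l/; rule 3 does not apply here → [u].
/l/ (word-final): word-finally or immediately before a consonant, so rule 1 applies → [ɫ].

[udkoβuɫ]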